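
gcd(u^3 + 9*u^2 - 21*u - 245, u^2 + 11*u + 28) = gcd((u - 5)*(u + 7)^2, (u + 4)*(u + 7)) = u + 7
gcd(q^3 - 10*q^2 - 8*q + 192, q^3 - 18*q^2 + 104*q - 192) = q^2 - 14*q + 48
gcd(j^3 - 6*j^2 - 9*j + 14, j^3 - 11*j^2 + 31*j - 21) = j^2 - 8*j + 7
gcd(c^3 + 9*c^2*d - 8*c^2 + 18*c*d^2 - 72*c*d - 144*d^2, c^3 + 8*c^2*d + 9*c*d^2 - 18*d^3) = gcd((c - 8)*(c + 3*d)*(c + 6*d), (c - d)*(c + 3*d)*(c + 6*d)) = c^2 + 9*c*d + 18*d^2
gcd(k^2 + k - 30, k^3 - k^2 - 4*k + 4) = 1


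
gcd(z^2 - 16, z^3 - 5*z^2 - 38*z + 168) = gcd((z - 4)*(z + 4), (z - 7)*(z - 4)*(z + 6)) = z - 4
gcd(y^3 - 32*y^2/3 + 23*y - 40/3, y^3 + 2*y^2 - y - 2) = y - 1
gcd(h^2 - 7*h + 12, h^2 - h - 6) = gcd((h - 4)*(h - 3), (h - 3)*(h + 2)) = h - 3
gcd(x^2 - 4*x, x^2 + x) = x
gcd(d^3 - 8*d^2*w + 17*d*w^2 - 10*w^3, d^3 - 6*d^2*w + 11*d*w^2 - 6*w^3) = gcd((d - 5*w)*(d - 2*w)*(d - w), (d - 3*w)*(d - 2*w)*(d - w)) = d^2 - 3*d*w + 2*w^2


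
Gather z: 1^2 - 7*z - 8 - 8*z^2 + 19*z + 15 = -8*z^2 + 12*z + 8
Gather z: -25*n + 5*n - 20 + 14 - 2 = -20*n - 8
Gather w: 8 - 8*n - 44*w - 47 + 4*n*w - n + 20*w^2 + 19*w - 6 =-9*n + 20*w^2 + w*(4*n - 25) - 45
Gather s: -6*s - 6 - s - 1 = -7*s - 7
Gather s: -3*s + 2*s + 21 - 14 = 7 - s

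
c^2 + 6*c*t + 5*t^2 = (c + t)*(c + 5*t)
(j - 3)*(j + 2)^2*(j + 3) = j^4 + 4*j^3 - 5*j^2 - 36*j - 36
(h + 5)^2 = h^2 + 10*h + 25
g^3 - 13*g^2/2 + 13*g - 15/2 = (g - 3)*(g - 5/2)*(g - 1)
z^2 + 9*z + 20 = (z + 4)*(z + 5)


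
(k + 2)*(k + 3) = k^2 + 5*k + 6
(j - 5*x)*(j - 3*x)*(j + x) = j^3 - 7*j^2*x + 7*j*x^2 + 15*x^3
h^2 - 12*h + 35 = (h - 7)*(h - 5)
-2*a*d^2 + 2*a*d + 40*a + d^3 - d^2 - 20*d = (-2*a + d)*(d - 5)*(d + 4)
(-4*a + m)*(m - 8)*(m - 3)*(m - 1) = -4*a*m^3 + 48*a*m^2 - 140*a*m + 96*a + m^4 - 12*m^3 + 35*m^2 - 24*m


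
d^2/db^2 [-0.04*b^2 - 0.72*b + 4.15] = -0.0800000000000000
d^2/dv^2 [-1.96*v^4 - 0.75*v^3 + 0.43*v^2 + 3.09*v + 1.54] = -23.52*v^2 - 4.5*v + 0.86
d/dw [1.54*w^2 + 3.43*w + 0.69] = 3.08*w + 3.43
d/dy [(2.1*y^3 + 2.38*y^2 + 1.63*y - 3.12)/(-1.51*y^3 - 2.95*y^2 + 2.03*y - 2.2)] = (-2.60120000000001*y^4 + 13.4486*y^3 - 18.3537*y^2 - 28.88*y + 2.7476)/(2.2801*y^6 + 8.909*y^5 + 2.5719*y^4 - 5.333*y^3 + 17.1009*y^2 - 8.932*y + 4.84)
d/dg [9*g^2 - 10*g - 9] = 18*g - 10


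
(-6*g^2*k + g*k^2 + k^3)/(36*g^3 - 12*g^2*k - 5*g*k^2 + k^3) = -k/(6*g - k)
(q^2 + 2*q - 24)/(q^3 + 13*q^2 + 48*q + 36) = (q - 4)/(q^2 + 7*q + 6)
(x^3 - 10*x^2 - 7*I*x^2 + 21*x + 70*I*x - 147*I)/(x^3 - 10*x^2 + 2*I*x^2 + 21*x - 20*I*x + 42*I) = (x - 7*I)/(x + 2*I)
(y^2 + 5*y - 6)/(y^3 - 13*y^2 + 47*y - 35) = (y + 6)/(y^2 - 12*y + 35)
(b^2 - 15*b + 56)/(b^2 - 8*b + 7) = (b - 8)/(b - 1)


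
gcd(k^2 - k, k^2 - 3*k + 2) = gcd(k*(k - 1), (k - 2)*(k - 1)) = k - 1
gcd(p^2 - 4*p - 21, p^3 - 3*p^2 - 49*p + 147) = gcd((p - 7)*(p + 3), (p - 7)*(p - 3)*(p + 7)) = p - 7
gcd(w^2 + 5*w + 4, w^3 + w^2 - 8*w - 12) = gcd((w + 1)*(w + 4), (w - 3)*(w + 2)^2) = 1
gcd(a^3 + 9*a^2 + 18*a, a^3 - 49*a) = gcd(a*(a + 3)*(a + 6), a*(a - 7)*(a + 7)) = a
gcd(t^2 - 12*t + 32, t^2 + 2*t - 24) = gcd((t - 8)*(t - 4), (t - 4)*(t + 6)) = t - 4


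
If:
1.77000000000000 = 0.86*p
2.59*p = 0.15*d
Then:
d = 35.54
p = 2.06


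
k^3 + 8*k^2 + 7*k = k*(k + 1)*(k + 7)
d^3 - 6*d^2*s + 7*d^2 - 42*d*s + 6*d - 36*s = (d + 1)*(d + 6)*(d - 6*s)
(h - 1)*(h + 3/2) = h^2 + h/2 - 3/2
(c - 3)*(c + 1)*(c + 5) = c^3 + 3*c^2 - 13*c - 15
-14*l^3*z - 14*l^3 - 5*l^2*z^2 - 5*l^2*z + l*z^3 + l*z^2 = (-7*l + z)*(2*l + z)*(l*z + l)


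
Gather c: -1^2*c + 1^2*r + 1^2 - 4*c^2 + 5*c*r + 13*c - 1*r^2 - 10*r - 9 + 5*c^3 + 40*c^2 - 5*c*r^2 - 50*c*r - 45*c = 5*c^3 + 36*c^2 + c*(-5*r^2 - 45*r - 33) - r^2 - 9*r - 8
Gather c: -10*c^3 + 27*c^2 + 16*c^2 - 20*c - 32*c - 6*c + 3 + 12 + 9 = -10*c^3 + 43*c^2 - 58*c + 24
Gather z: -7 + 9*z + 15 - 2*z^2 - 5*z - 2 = -2*z^2 + 4*z + 6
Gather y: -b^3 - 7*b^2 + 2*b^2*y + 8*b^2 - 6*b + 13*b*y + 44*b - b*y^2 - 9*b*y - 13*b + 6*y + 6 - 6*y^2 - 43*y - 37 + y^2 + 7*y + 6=-b^3 + b^2 + 25*b + y^2*(-b - 5) + y*(2*b^2 + 4*b - 30) - 25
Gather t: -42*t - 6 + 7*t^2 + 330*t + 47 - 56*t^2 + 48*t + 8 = -49*t^2 + 336*t + 49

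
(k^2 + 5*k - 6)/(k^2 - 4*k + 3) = (k + 6)/(k - 3)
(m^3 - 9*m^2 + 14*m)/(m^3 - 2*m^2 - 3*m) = (-m^2 + 9*m - 14)/(-m^2 + 2*m + 3)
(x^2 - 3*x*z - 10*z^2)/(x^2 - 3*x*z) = (x^2 - 3*x*z - 10*z^2)/(x*(x - 3*z))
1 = 1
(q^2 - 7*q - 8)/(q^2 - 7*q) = (q^2 - 7*q - 8)/(q*(q - 7))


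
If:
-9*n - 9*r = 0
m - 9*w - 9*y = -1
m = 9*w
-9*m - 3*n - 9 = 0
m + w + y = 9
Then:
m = 8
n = -27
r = 27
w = 8/9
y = 1/9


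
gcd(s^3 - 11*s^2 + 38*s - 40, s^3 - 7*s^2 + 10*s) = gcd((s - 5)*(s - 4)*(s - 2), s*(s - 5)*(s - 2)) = s^2 - 7*s + 10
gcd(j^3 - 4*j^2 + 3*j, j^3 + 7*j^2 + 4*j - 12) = j - 1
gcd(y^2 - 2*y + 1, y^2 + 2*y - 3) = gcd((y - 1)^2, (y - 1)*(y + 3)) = y - 1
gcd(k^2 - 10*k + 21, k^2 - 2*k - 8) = 1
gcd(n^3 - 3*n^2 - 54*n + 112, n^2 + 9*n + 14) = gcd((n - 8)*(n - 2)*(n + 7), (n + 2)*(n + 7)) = n + 7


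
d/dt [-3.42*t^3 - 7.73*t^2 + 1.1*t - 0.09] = -10.26*t^2 - 15.46*t + 1.1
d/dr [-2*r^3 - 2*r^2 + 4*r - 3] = -6*r^2 - 4*r + 4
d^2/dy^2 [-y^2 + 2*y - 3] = -2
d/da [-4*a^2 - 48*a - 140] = -8*a - 48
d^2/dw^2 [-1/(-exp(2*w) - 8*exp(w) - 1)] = 4*(-(exp(w) + 2)*(exp(2*w) + 8*exp(w) + 1) + 2*(exp(w) + 4)^2*exp(w))*exp(w)/(exp(2*w) + 8*exp(w) + 1)^3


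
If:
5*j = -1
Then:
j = -1/5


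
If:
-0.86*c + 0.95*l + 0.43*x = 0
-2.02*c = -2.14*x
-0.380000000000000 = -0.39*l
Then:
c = 2.04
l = 0.97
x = 1.92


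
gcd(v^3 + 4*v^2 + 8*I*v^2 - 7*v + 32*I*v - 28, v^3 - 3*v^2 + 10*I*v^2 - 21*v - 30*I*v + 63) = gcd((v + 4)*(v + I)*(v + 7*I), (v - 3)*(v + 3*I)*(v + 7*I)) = v + 7*I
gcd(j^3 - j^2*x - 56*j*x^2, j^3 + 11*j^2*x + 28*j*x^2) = j^2 + 7*j*x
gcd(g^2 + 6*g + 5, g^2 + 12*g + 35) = g + 5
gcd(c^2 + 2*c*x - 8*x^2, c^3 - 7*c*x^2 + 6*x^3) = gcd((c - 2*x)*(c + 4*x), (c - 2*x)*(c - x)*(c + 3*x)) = -c + 2*x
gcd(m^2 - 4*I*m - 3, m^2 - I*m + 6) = m - 3*I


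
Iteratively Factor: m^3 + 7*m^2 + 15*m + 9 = (m + 1)*(m^2 + 6*m + 9) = (m + 1)*(m + 3)*(m + 3)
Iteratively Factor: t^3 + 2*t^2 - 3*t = (t - 1)*(t^2 + 3*t) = t*(t - 1)*(t + 3)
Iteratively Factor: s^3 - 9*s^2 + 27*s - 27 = (s - 3)*(s^2 - 6*s + 9) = (s - 3)^2*(s - 3)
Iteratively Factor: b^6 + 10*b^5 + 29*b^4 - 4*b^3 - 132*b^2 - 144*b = (b + 2)*(b^5 + 8*b^4 + 13*b^3 - 30*b^2 - 72*b) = (b + 2)*(b + 3)*(b^4 + 5*b^3 - 2*b^2 - 24*b) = b*(b + 2)*(b + 3)*(b^3 + 5*b^2 - 2*b - 24) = b*(b - 2)*(b + 2)*(b + 3)*(b^2 + 7*b + 12) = b*(b - 2)*(b + 2)*(b + 3)^2*(b + 4)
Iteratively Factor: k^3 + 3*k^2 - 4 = (k + 2)*(k^2 + k - 2) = (k + 2)^2*(k - 1)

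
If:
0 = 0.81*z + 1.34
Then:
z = -1.65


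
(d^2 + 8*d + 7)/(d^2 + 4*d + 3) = (d + 7)/(d + 3)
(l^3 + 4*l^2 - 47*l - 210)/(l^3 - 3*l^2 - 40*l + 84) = (l + 5)/(l - 2)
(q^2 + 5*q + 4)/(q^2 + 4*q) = (q + 1)/q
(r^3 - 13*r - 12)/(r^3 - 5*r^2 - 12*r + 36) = (r^2 - 3*r - 4)/(r^2 - 8*r + 12)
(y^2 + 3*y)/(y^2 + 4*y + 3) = y/(y + 1)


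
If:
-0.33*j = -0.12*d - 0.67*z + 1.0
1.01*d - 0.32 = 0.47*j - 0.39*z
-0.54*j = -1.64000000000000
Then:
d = 0.62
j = 3.04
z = 2.88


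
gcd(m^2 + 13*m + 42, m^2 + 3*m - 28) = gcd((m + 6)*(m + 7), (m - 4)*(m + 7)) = m + 7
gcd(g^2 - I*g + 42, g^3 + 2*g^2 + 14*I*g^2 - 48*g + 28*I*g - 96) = g + 6*I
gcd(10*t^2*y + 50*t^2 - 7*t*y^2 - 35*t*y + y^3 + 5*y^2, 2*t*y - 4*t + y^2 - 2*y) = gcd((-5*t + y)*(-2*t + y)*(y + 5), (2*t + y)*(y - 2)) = 1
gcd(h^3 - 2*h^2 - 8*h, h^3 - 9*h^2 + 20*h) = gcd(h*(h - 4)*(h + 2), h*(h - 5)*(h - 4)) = h^2 - 4*h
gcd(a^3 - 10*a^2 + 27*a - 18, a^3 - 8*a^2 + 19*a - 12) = a^2 - 4*a + 3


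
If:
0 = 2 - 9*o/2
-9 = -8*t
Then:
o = 4/9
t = 9/8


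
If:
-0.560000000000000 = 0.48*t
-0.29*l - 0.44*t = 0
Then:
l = 1.77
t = -1.17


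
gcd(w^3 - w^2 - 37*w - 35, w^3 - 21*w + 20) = w + 5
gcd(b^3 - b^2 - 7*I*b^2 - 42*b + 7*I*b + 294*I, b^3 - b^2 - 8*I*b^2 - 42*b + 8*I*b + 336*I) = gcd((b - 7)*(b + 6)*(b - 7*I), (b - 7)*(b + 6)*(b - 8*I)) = b^2 - b - 42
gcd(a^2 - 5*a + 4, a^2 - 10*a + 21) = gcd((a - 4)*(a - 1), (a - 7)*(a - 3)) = 1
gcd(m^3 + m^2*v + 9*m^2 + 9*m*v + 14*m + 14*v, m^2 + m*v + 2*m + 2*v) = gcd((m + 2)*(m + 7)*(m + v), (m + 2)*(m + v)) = m^2 + m*v + 2*m + 2*v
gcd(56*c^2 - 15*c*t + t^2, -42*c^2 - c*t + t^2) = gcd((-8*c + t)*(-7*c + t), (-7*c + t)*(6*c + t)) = -7*c + t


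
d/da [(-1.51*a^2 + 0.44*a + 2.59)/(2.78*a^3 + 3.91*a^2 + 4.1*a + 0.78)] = (4.1978*a^4 - 2.4464*a^3 - 29.512*a^2 - 22.6094*a - 10.2758)/(7.7284*a^6 + 21.7396*a^5 + 38.0841*a^4 + 36.3988*a^3 + 22.9096*a^2 + 6.396*a + 0.6084)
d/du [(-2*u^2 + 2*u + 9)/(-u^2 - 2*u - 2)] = 2*(3*u^2 + 13*u + 7)/(u^4 + 4*u^3 + 8*u^2 + 8*u + 4)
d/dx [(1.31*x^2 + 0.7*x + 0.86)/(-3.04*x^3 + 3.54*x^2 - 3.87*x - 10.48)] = (3.9824*x^4 + 4.256*x^3 + 0.295500000000001*x^2 - 33.5464*x - 4.0078)/(9.2416*x^6 - 21.5232*x^5 + 36.0612*x^4 + 36.3188*x^3 - 59.2215*x^2 + 81.1152*x + 109.8304)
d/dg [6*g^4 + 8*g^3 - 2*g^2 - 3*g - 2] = 24*g^3 + 24*g^2 - 4*g - 3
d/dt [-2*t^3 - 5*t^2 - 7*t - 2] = -6*t^2 - 10*t - 7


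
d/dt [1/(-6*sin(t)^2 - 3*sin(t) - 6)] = (4*sin(t) + 1)*cos(t)/(3*(sin(t) - cos(2*t) + 3)^2)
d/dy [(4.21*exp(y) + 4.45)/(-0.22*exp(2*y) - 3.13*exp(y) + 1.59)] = (0.9262*exp(2*y) + 1.958*exp(y) + 20.6224)*exp(y)/(0.0484*exp(4*y) + 1.3772*exp(3*y) + 9.0973*exp(2*y) - 9.9534*exp(y) + 2.5281)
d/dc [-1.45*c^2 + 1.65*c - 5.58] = 1.65 - 2.9*c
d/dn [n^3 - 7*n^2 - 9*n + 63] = 3*n^2 - 14*n - 9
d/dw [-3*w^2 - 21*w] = -6*w - 21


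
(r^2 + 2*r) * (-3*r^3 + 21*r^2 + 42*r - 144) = -3*r^5 + 15*r^4 + 84*r^3 - 60*r^2 - 288*r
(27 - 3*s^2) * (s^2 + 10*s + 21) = -3*s^4 - 30*s^3 - 36*s^2 + 270*s + 567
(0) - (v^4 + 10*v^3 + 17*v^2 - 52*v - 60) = -v^4 - 10*v^3 - 17*v^2 + 52*v + 60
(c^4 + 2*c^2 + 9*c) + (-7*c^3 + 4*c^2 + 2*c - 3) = c^4 - 7*c^3 + 6*c^2 + 11*c - 3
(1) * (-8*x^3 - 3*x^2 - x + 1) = -8*x^3 - 3*x^2 - x + 1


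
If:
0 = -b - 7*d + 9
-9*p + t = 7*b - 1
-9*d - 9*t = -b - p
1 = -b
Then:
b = -1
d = 10/7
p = 407/560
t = -817/560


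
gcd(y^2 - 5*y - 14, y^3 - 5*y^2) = 1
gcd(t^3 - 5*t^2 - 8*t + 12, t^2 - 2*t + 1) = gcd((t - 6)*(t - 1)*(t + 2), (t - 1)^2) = t - 1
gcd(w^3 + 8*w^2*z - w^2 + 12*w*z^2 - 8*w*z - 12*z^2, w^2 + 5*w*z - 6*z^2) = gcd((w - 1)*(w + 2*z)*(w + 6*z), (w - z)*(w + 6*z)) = w + 6*z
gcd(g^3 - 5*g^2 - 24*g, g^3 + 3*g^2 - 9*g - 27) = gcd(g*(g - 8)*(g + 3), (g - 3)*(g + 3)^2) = g + 3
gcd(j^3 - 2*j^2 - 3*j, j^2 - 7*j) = j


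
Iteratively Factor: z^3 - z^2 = (z)*(z^2 - z) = z*(z - 1)*(z)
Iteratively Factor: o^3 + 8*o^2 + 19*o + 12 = (o + 1)*(o^2 + 7*o + 12) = (o + 1)*(o + 4)*(o + 3)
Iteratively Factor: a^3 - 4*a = (a)*(a^2 - 4) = a*(a + 2)*(a - 2)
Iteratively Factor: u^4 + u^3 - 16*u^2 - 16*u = (u + 4)*(u^3 - 3*u^2 - 4*u) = (u - 4)*(u + 4)*(u^2 + u) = u*(u - 4)*(u + 4)*(u + 1)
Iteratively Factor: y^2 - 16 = (y - 4)*(y + 4)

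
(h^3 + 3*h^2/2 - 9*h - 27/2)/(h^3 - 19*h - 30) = (2*h^2 - 3*h - 9)/(2*(h^2 - 3*h - 10))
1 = 1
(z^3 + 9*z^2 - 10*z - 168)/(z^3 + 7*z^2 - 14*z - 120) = (z + 7)/(z + 5)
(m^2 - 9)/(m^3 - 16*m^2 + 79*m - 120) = (m + 3)/(m^2 - 13*m + 40)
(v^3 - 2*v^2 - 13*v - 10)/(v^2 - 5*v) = v + 3 + 2/v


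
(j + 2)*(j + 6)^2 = j^3 + 14*j^2 + 60*j + 72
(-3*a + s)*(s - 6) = -3*a*s + 18*a + s^2 - 6*s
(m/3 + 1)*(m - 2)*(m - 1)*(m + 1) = m^4/3 + m^3/3 - 7*m^2/3 - m/3 + 2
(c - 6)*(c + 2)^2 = c^3 - 2*c^2 - 20*c - 24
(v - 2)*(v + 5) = v^2 + 3*v - 10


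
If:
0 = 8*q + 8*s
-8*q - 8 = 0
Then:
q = -1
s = 1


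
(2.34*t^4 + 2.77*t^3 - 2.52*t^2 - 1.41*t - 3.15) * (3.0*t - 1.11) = 7.02*t^5 + 5.7126*t^4 - 10.6347*t^3 - 1.4328*t^2 - 7.8849*t + 3.4965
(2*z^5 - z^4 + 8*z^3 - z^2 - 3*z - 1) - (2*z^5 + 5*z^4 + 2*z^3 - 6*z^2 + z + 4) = -6*z^4 + 6*z^3 + 5*z^2 - 4*z - 5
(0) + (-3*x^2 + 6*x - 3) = -3*x^2 + 6*x - 3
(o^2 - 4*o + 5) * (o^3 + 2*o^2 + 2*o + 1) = o^5 - 2*o^4 - o^3 + 3*o^2 + 6*o + 5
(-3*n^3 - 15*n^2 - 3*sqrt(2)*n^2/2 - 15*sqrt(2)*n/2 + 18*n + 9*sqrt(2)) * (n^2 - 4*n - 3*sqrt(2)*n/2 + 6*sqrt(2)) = -3*n^5 - 3*n^4 + 3*sqrt(2)*n^4 + 3*sqrt(2)*n^3 + 165*n^3/2 - 78*sqrt(2)*n^2 - 135*n^2/2 - 117*n + 72*sqrt(2)*n + 108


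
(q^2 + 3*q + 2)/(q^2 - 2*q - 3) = (q + 2)/(q - 3)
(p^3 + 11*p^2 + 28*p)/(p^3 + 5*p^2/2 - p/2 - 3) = 2*p*(p^2 + 11*p + 28)/(2*p^3 + 5*p^2 - p - 6)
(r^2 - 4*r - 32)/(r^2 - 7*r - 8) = (r + 4)/(r + 1)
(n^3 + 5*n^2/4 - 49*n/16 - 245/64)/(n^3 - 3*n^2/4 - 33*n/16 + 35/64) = (4*n + 7)/(4*n - 1)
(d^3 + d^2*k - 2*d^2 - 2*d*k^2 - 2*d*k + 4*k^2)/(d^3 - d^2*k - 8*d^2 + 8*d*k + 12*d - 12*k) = (d + 2*k)/(d - 6)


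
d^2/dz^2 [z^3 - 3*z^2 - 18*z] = 6*z - 6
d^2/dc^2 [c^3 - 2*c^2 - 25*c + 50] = 6*c - 4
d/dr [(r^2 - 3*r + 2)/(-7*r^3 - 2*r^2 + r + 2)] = (7*r^4 - 42*r^3 + 37*r^2 + 12*r - 8)/(49*r^6 + 28*r^5 - 10*r^4 - 32*r^3 - 7*r^2 + 4*r + 4)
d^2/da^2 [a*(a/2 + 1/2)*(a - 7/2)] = 3*a - 5/2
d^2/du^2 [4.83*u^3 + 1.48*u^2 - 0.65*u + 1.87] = 28.98*u + 2.96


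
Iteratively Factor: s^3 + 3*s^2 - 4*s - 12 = (s + 3)*(s^2 - 4) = (s - 2)*(s + 3)*(s + 2)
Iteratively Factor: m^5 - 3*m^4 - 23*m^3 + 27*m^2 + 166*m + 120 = (m + 1)*(m^4 - 4*m^3 - 19*m^2 + 46*m + 120) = (m - 5)*(m + 1)*(m^3 + m^2 - 14*m - 24) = (m - 5)*(m - 4)*(m + 1)*(m^2 + 5*m + 6) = (m - 5)*(m - 4)*(m + 1)*(m + 2)*(m + 3)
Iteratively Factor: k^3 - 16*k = (k - 4)*(k^2 + 4*k) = (k - 4)*(k + 4)*(k)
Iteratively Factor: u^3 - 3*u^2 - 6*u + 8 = (u - 1)*(u^2 - 2*u - 8) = (u - 4)*(u - 1)*(u + 2)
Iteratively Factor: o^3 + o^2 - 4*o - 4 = (o + 1)*(o^2 - 4) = (o + 1)*(o + 2)*(o - 2)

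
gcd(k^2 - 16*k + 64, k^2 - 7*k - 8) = k - 8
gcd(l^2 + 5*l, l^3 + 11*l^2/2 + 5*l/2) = l^2 + 5*l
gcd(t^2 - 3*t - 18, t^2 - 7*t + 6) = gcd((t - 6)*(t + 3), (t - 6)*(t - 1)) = t - 6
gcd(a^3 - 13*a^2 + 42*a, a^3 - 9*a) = a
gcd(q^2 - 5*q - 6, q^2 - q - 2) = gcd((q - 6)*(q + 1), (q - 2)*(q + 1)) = q + 1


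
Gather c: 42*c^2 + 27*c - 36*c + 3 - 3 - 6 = 42*c^2 - 9*c - 6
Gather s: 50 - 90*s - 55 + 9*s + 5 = -81*s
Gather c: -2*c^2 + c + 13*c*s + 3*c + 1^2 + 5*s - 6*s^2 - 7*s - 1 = -2*c^2 + c*(13*s + 4) - 6*s^2 - 2*s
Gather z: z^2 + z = z^2 + z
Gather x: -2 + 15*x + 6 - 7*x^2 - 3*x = -7*x^2 + 12*x + 4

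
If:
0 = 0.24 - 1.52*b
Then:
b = 0.16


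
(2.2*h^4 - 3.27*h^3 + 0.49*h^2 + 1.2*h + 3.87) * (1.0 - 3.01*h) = -6.622*h^5 + 12.0427*h^4 - 4.7449*h^3 - 3.122*h^2 - 10.4487*h + 3.87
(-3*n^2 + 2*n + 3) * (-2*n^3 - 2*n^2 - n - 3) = 6*n^5 + 2*n^4 - 7*n^3 + n^2 - 9*n - 9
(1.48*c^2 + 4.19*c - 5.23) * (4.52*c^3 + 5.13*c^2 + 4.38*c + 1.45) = 6.6896*c^5 + 26.5312*c^4 + 4.33750000000001*c^3 - 6.3317*c^2 - 16.8319*c - 7.5835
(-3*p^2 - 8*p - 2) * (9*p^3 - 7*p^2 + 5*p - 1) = -27*p^5 - 51*p^4 + 23*p^3 - 23*p^2 - 2*p + 2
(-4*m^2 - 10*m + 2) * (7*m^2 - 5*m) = -28*m^4 - 50*m^3 + 64*m^2 - 10*m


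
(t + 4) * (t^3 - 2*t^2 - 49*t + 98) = t^4 + 2*t^3 - 57*t^2 - 98*t + 392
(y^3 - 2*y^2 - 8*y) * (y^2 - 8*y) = y^5 - 10*y^4 + 8*y^3 + 64*y^2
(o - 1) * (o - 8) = o^2 - 9*o + 8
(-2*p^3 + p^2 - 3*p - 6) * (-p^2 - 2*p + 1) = 2*p^5 + 3*p^4 - p^3 + 13*p^2 + 9*p - 6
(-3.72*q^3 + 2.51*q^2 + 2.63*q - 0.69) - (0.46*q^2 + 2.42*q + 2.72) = -3.72*q^3 + 2.05*q^2 + 0.21*q - 3.41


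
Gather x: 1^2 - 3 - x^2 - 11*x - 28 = -x^2 - 11*x - 30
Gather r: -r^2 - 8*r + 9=-r^2 - 8*r + 9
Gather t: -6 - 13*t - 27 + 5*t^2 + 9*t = 5*t^2 - 4*t - 33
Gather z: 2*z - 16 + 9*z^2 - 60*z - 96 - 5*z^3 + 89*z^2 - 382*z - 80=-5*z^3 + 98*z^2 - 440*z - 192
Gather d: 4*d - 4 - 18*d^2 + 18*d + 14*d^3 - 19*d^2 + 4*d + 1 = 14*d^3 - 37*d^2 + 26*d - 3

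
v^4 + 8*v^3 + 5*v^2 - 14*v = v*(v - 1)*(v + 2)*(v + 7)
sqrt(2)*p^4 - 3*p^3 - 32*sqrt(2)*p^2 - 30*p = p*(p - 5*sqrt(2))*(p + 3*sqrt(2))*(sqrt(2)*p + 1)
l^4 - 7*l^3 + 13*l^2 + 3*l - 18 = (l - 3)^2*(l - 2)*(l + 1)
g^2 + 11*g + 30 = (g + 5)*(g + 6)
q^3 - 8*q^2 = q^2*(q - 8)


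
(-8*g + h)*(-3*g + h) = 24*g^2 - 11*g*h + h^2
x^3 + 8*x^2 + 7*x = x*(x + 1)*(x + 7)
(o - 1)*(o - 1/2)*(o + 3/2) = o^3 - 7*o/4 + 3/4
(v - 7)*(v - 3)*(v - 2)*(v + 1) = v^4 - 11*v^3 + 29*v^2 - v - 42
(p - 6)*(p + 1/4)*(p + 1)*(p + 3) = p^4 - 7*p^3/4 - 43*p^2/2 - 93*p/4 - 9/2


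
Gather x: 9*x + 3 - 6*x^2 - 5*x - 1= -6*x^2 + 4*x + 2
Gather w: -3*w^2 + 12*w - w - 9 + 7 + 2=-3*w^2 + 11*w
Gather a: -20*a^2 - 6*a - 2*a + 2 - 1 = -20*a^2 - 8*a + 1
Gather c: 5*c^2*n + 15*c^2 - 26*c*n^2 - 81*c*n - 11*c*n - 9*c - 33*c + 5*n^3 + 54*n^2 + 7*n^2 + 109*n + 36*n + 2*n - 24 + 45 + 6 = c^2*(5*n + 15) + c*(-26*n^2 - 92*n - 42) + 5*n^3 + 61*n^2 + 147*n + 27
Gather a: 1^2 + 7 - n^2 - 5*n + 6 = -n^2 - 5*n + 14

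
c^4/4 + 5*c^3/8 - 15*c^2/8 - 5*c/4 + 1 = (c/4 + 1/4)*(c - 2)*(c - 1/2)*(c + 4)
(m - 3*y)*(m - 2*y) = m^2 - 5*m*y + 6*y^2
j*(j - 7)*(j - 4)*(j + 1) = j^4 - 10*j^3 + 17*j^2 + 28*j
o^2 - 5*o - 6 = (o - 6)*(o + 1)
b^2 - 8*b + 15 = (b - 5)*(b - 3)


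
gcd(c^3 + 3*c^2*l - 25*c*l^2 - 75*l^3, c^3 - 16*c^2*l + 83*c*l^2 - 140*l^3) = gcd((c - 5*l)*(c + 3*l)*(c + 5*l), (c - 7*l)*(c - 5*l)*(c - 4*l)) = c - 5*l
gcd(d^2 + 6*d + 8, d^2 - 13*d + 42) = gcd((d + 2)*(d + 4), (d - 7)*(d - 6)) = 1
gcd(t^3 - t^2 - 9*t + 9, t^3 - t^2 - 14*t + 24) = t - 3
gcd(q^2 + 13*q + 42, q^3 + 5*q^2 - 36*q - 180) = q + 6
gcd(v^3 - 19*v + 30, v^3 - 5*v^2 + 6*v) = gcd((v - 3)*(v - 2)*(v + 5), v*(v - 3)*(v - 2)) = v^2 - 5*v + 6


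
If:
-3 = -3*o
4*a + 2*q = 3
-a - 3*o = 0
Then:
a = -3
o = 1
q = 15/2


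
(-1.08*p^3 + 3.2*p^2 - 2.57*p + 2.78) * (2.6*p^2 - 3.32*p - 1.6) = -2.808*p^5 + 11.9056*p^4 - 15.578*p^3 + 10.6404*p^2 - 5.1176*p - 4.448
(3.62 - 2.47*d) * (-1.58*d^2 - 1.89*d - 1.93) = 3.9026*d^3 - 1.0513*d^2 - 2.0747*d - 6.9866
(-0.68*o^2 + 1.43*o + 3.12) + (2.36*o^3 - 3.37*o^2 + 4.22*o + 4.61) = 2.36*o^3 - 4.05*o^2 + 5.65*o + 7.73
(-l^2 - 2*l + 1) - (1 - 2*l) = -l^2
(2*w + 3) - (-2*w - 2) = 4*w + 5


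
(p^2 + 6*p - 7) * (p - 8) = p^3 - 2*p^2 - 55*p + 56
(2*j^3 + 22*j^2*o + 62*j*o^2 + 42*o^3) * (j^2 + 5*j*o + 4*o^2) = 2*j^5 + 32*j^4*o + 180*j^3*o^2 + 440*j^2*o^3 + 458*j*o^4 + 168*o^5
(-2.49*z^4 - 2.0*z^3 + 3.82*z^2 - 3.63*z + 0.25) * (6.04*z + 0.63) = -15.0396*z^5 - 13.6487*z^4 + 21.8128*z^3 - 19.5186*z^2 - 0.7769*z + 0.1575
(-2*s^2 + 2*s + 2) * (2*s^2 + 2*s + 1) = -4*s^4 + 6*s^2 + 6*s + 2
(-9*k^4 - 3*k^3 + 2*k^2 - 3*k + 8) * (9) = -81*k^4 - 27*k^3 + 18*k^2 - 27*k + 72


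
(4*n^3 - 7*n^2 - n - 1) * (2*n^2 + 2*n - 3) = 8*n^5 - 6*n^4 - 28*n^3 + 17*n^2 + n + 3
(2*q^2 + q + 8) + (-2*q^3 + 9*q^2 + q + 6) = -2*q^3 + 11*q^2 + 2*q + 14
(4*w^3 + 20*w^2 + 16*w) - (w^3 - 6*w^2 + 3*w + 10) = 3*w^3 + 26*w^2 + 13*w - 10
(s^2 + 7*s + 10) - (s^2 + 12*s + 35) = -5*s - 25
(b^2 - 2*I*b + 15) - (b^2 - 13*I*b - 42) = 11*I*b + 57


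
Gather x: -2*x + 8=8 - 2*x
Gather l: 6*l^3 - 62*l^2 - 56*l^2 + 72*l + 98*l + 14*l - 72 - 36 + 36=6*l^3 - 118*l^2 + 184*l - 72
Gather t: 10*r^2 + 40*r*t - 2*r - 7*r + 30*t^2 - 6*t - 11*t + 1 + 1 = 10*r^2 - 9*r + 30*t^2 + t*(40*r - 17) + 2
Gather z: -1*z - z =-2*z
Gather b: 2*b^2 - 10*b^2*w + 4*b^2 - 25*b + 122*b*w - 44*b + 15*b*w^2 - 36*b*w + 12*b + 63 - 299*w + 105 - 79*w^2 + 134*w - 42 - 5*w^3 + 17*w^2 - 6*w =b^2*(6 - 10*w) + b*(15*w^2 + 86*w - 57) - 5*w^3 - 62*w^2 - 171*w + 126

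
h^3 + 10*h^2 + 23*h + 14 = (h + 1)*(h + 2)*(h + 7)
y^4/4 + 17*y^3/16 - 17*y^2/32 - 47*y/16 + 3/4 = (y/4 + 1)*(y - 3/2)*(y - 1/4)*(y + 2)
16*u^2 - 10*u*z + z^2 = (-8*u + z)*(-2*u + z)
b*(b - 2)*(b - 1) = b^3 - 3*b^2 + 2*b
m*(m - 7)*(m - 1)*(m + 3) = m^4 - 5*m^3 - 17*m^2 + 21*m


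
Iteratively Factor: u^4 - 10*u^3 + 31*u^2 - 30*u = (u - 2)*(u^3 - 8*u^2 + 15*u) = u*(u - 2)*(u^2 - 8*u + 15) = u*(u - 5)*(u - 2)*(u - 3)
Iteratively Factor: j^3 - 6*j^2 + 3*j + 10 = (j - 5)*(j^2 - j - 2) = (j - 5)*(j - 2)*(j + 1)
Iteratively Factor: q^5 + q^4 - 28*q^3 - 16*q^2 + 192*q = (q + 4)*(q^4 - 3*q^3 - 16*q^2 + 48*q) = (q + 4)^2*(q^3 - 7*q^2 + 12*q) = q*(q + 4)^2*(q^2 - 7*q + 12) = q*(q - 4)*(q + 4)^2*(q - 3)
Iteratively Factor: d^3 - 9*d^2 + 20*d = (d - 4)*(d^2 - 5*d) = (d - 5)*(d - 4)*(d)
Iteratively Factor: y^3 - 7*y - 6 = (y - 3)*(y^2 + 3*y + 2) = (y - 3)*(y + 1)*(y + 2)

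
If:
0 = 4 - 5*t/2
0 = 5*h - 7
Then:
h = 7/5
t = 8/5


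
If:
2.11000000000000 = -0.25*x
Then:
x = -8.44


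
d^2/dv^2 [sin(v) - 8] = -sin(v)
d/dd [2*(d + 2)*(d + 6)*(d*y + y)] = 2*y*(3*d^2 + 18*d + 20)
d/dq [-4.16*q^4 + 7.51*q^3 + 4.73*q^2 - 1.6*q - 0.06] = -16.64*q^3 + 22.53*q^2 + 9.46*q - 1.6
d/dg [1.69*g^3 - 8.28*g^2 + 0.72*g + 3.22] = 5.07*g^2 - 16.56*g + 0.72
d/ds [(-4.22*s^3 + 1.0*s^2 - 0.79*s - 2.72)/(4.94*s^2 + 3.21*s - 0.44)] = (-20.8468*s^4 - 27.0924*s^3 + 12.683*s^2 + 25.9936*s + 9.0788)/(24.4036*s^4 + 31.7148*s^3 + 5.9569*s^2 - 2.8248*s + 0.1936)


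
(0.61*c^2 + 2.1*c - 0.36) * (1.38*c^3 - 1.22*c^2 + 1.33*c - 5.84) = 0.8418*c^5 + 2.1538*c^4 - 2.2475*c^3 - 0.3302*c^2 - 12.7428*c + 2.1024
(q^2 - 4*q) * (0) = 0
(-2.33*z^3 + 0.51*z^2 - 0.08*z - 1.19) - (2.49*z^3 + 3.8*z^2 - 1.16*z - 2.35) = -4.82*z^3 - 3.29*z^2 + 1.08*z + 1.16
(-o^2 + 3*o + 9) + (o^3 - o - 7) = o^3 - o^2 + 2*o + 2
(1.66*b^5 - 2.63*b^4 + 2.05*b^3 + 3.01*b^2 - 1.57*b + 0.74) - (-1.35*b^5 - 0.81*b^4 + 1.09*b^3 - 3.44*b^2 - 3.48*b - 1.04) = 3.01*b^5 - 1.82*b^4 + 0.96*b^3 + 6.45*b^2 + 1.91*b + 1.78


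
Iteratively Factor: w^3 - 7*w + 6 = (w - 2)*(w^2 + 2*w - 3) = (w - 2)*(w - 1)*(w + 3)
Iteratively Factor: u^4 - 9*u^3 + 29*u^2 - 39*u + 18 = (u - 2)*(u^3 - 7*u^2 + 15*u - 9) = (u - 2)*(u - 1)*(u^2 - 6*u + 9) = (u - 3)*(u - 2)*(u - 1)*(u - 3)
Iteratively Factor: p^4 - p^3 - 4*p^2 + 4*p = (p - 2)*(p^3 + p^2 - 2*p) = (p - 2)*(p - 1)*(p^2 + 2*p) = p*(p - 2)*(p - 1)*(p + 2)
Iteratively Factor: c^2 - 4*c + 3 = (c - 3)*(c - 1)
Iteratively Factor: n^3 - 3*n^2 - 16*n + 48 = (n - 3)*(n^2 - 16) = (n - 3)*(n + 4)*(n - 4)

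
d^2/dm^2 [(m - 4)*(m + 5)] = 2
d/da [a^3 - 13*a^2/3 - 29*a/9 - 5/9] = 3*a^2 - 26*a/3 - 29/9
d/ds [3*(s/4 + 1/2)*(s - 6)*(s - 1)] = 9*s^2/4 - 15*s/2 - 6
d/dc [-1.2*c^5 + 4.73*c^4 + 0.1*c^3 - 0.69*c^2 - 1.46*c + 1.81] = -6.0*c^4 + 18.92*c^3 + 0.3*c^2 - 1.38*c - 1.46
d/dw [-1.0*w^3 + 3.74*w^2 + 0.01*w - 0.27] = -3.0*w^2 + 7.48*w + 0.01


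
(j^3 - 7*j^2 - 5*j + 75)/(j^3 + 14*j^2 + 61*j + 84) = (j^2 - 10*j + 25)/(j^2 + 11*j + 28)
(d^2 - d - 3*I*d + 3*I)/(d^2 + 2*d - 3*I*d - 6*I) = (d - 1)/(d + 2)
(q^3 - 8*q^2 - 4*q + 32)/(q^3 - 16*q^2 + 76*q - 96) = (q + 2)/(q - 6)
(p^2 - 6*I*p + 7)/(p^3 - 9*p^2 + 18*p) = (p^2 - 6*I*p + 7)/(p*(p^2 - 9*p + 18))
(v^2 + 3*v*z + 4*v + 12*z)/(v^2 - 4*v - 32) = (v + 3*z)/(v - 8)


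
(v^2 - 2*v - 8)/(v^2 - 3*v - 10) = (v - 4)/(v - 5)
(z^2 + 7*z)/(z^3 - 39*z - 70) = z*(z + 7)/(z^3 - 39*z - 70)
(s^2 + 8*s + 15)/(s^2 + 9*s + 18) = (s + 5)/(s + 6)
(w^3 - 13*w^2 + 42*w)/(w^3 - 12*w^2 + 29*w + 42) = w/(w + 1)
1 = 1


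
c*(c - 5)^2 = c^3 - 10*c^2 + 25*c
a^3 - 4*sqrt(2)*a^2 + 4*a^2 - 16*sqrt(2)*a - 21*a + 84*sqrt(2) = (a - 3)*(a + 7)*(a - 4*sqrt(2))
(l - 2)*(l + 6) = l^2 + 4*l - 12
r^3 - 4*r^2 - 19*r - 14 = (r - 7)*(r + 1)*(r + 2)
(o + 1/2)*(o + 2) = o^2 + 5*o/2 + 1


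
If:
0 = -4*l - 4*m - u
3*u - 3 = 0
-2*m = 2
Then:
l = 3/4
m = -1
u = 1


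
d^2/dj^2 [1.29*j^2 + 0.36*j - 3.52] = 2.58000000000000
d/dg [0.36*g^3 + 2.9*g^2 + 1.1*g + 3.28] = 1.08*g^2 + 5.8*g + 1.1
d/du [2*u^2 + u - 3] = 4*u + 1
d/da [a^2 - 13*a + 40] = 2*a - 13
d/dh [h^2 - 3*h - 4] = 2*h - 3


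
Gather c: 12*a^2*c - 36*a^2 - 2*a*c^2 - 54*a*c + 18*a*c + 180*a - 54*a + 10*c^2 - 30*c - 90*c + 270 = -36*a^2 + 126*a + c^2*(10 - 2*a) + c*(12*a^2 - 36*a - 120) + 270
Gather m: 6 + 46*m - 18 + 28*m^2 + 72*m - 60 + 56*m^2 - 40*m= 84*m^2 + 78*m - 72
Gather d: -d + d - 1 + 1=0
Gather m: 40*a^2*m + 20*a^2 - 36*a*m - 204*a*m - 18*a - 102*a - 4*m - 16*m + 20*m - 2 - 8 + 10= 20*a^2 - 120*a + m*(40*a^2 - 240*a)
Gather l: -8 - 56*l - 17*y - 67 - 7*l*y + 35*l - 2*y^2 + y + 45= l*(-7*y - 21) - 2*y^2 - 16*y - 30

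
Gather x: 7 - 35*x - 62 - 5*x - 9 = -40*x - 64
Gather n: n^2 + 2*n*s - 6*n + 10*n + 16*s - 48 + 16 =n^2 + n*(2*s + 4) + 16*s - 32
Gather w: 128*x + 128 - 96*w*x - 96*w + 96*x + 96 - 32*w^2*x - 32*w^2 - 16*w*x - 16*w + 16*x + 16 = w^2*(-32*x - 32) + w*(-112*x - 112) + 240*x + 240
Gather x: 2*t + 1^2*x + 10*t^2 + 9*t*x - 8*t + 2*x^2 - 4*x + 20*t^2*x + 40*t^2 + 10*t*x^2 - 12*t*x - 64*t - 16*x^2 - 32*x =50*t^2 - 70*t + x^2*(10*t - 14) + x*(20*t^2 - 3*t - 35)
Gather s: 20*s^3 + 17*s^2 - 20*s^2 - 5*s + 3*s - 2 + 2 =20*s^3 - 3*s^2 - 2*s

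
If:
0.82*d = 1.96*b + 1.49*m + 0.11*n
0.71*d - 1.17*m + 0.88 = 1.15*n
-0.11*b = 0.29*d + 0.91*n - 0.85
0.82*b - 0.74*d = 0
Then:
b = 0.05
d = 0.06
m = -0.10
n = 0.91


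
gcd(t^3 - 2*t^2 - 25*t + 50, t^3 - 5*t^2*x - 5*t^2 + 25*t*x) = t - 5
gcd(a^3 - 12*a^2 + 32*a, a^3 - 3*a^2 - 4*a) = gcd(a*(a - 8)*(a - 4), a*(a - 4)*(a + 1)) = a^2 - 4*a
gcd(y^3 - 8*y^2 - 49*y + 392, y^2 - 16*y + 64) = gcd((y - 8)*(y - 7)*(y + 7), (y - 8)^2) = y - 8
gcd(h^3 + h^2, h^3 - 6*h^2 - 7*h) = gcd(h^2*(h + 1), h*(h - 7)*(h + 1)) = h^2 + h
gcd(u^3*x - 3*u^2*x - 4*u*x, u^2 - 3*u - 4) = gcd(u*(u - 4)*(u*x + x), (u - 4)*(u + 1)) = u^2 - 3*u - 4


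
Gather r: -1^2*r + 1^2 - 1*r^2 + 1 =-r^2 - r + 2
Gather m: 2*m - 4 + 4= 2*m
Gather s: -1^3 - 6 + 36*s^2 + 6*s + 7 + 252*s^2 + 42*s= 288*s^2 + 48*s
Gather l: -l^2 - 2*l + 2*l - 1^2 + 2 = 1 - l^2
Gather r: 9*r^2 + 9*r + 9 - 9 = 9*r^2 + 9*r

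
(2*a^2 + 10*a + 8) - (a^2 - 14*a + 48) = a^2 + 24*a - 40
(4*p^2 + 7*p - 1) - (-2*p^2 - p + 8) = 6*p^2 + 8*p - 9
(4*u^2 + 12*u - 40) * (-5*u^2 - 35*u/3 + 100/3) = -20*u^4 - 320*u^3/3 + 580*u^2/3 + 2600*u/3 - 4000/3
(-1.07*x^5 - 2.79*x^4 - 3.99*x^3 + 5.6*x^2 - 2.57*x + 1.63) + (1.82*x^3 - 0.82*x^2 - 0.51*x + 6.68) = -1.07*x^5 - 2.79*x^4 - 2.17*x^3 + 4.78*x^2 - 3.08*x + 8.31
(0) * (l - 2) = 0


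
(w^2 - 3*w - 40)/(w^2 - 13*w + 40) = (w + 5)/(w - 5)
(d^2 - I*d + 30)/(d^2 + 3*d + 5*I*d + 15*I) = (d - 6*I)/(d + 3)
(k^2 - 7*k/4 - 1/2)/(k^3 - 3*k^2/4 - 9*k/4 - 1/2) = 1/(k + 1)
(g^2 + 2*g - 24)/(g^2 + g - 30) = (g - 4)/(g - 5)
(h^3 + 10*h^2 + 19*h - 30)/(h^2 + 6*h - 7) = (h^2 + 11*h + 30)/(h + 7)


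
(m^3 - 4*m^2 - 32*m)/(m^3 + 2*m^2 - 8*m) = (m - 8)/(m - 2)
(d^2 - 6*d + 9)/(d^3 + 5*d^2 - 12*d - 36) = (d - 3)/(d^2 + 8*d + 12)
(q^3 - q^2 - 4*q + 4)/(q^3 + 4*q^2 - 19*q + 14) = (q + 2)/(q + 7)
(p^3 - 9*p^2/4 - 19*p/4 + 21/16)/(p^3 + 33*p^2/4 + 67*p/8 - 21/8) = (p - 7/2)/(p + 7)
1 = 1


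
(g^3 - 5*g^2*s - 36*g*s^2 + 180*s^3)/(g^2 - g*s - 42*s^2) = (-g^2 + 11*g*s - 30*s^2)/(-g + 7*s)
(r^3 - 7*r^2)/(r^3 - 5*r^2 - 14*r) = r/(r + 2)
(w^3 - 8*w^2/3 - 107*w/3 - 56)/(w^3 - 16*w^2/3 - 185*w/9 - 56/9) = 3*(w + 3)/(3*w + 1)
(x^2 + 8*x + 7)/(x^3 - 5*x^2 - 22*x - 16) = (x + 7)/(x^2 - 6*x - 16)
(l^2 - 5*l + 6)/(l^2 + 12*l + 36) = (l^2 - 5*l + 6)/(l^2 + 12*l + 36)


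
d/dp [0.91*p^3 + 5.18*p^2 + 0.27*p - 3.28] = 2.73*p^2 + 10.36*p + 0.27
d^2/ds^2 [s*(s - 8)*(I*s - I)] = 6*I*(s - 3)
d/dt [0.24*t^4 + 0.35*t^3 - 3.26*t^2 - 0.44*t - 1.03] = 0.96*t^3 + 1.05*t^2 - 6.52*t - 0.44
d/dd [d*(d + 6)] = 2*d + 6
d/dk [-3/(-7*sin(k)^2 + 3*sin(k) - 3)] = 3*(3 - 14*sin(k))*cos(k)/(7*sin(k)^2 - 3*sin(k) + 3)^2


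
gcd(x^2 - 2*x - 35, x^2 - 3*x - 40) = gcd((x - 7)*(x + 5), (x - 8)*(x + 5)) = x + 5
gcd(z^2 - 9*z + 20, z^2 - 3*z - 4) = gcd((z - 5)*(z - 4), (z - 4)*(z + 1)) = z - 4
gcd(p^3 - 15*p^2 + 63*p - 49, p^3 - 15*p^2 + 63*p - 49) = p^3 - 15*p^2 + 63*p - 49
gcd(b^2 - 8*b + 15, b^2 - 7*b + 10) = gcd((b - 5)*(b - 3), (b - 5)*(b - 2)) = b - 5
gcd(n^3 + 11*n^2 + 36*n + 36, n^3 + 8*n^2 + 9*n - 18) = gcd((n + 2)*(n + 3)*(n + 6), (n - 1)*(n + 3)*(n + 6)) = n^2 + 9*n + 18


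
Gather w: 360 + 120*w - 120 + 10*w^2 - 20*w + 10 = 10*w^2 + 100*w + 250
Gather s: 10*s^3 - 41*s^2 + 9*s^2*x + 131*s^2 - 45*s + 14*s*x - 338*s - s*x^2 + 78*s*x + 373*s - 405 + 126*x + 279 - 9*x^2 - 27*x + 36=10*s^3 + s^2*(9*x + 90) + s*(-x^2 + 92*x - 10) - 9*x^2 + 99*x - 90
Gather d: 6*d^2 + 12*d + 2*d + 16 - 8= 6*d^2 + 14*d + 8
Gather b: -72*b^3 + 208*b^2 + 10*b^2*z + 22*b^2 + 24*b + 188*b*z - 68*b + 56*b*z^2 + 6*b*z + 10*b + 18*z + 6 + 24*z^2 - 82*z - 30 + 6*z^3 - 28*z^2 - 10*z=-72*b^3 + b^2*(10*z + 230) + b*(56*z^2 + 194*z - 34) + 6*z^3 - 4*z^2 - 74*z - 24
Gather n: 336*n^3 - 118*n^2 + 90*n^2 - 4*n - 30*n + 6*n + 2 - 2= 336*n^3 - 28*n^2 - 28*n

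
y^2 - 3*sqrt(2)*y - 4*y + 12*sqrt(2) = (y - 4)*(y - 3*sqrt(2))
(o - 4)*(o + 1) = o^2 - 3*o - 4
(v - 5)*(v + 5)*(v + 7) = v^3 + 7*v^2 - 25*v - 175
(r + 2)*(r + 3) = r^2 + 5*r + 6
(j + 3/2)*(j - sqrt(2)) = j^2 - sqrt(2)*j + 3*j/2 - 3*sqrt(2)/2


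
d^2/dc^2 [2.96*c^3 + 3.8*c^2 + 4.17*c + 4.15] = 17.76*c + 7.6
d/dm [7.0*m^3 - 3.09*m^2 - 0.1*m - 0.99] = 21.0*m^2 - 6.18*m - 0.1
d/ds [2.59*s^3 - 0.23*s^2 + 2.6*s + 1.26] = 7.77*s^2 - 0.46*s + 2.6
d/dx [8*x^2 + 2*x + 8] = 16*x + 2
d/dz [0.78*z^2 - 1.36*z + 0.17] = 1.56*z - 1.36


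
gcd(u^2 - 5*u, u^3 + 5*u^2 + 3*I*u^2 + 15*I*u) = u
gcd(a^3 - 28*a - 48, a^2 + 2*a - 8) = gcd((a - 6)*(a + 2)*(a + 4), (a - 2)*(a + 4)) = a + 4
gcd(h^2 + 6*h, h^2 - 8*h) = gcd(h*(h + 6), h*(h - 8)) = h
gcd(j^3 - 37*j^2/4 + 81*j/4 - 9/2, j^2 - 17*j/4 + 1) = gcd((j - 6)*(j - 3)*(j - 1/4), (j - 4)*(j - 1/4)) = j - 1/4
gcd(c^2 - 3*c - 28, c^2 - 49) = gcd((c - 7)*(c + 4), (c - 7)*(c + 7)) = c - 7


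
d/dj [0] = 0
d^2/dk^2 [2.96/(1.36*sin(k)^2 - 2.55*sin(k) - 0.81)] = (21.899264*sin(k)^4 - 30.79584*sin(k)^3 - 0.558551999999992*sin(k)^2 + 55.4778*sin(k) - 45.016272)/(-1.36*sin(k)^2 + 2.55*sin(k) + 0.81)^3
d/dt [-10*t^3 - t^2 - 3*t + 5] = -30*t^2 - 2*t - 3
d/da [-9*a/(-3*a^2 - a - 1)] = 9*(1 - 3*a^2)/(9*a^4 + 6*a^3 + 7*a^2 + 2*a + 1)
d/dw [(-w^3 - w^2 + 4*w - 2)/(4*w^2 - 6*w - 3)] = (-4*w^4 + 12*w^3 - w^2 + 22*w - 24)/(16*w^4 - 48*w^3 + 12*w^2 + 36*w + 9)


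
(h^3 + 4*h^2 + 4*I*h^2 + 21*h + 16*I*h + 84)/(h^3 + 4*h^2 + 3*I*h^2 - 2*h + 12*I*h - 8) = (h^2 + 4*I*h + 21)/(h^2 + 3*I*h - 2)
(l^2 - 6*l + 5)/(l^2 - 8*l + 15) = (l - 1)/(l - 3)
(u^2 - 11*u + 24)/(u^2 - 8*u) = (u - 3)/u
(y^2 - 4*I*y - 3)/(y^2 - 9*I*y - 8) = (y - 3*I)/(y - 8*I)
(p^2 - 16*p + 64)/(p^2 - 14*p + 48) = (p - 8)/(p - 6)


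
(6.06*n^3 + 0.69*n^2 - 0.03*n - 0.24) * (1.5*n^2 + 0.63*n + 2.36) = 9.09*n^5 + 4.8528*n^4 + 14.6913*n^3 + 1.2495*n^2 - 0.222*n - 0.5664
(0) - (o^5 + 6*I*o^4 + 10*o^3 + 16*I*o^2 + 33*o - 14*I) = -o^5 - 6*I*o^4 - 10*o^3 - 16*I*o^2 - 33*o + 14*I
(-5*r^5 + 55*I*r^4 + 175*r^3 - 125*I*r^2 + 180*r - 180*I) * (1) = -5*r^5 + 55*I*r^4 + 175*r^3 - 125*I*r^2 + 180*r - 180*I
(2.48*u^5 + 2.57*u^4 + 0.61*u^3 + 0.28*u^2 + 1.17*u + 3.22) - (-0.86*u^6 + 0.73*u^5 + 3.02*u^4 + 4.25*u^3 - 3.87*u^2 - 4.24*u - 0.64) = 0.86*u^6 + 1.75*u^5 - 0.45*u^4 - 3.64*u^3 + 4.15*u^2 + 5.41*u + 3.86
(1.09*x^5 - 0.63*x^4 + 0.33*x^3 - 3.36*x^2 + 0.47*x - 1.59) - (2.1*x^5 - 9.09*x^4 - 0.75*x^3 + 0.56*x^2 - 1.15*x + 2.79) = -1.01*x^5 + 8.46*x^4 + 1.08*x^3 - 3.92*x^2 + 1.62*x - 4.38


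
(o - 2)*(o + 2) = o^2 - 4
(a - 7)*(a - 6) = a^2 - 13*a + 42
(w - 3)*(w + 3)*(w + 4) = w^3 + 4*w^2 - 9*w - 36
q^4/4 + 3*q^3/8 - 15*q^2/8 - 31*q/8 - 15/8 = (q/2 + 1/2)^2*(q - 3)*(q + 5/2)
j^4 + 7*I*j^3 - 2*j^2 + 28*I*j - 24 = (j - 2*I)*(j + I)*(j + 2*I)*(j + 6*I)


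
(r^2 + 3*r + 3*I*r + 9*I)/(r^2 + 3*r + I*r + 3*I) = (r + 3*I)/(r + I)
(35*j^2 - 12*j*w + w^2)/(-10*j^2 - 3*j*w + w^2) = (-7*j + w)/(2*j + w)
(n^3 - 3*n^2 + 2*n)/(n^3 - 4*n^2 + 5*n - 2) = n/(n - 1)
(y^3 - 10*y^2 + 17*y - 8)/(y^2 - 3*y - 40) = (y^2 - 2*y + 1)/(y + 5)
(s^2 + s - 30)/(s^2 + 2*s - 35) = (s + 6)/(s + 7)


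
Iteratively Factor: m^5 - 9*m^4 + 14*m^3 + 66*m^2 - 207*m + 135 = (m - 3)*(m^4 - 6*m^3 - 4*m^2 + 54*m - 45) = (m - 3)*(m - 1)*(m^3 - 5*m^2 - 9*m + 45) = (m - 3)*(m - 1)*(m + 3)*(m^2 - 8*m + 15) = (m - 5)*(m - 3)*(m - 1)*(m + 3)*(m - 3)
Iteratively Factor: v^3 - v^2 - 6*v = (v)*(v^2 - v - 6) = v*(v + 2)*(v - 3)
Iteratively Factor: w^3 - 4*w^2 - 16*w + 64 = (w - 4)*(w^2 - 16) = (w - 4)^2*(w + 4)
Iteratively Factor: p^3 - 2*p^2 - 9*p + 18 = (p - 2)*(p^2 - 9) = (p - 3)*(p - 2)*(p + 3)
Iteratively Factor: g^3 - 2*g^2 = (g)*(g^2 - 2*g) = g^2*(g - 2)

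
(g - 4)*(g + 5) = g^2 + g - 20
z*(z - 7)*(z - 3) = z^3 - 10*z^2 + 21*z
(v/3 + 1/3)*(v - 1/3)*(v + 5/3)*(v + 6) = v^4/3 + 25*v^3/9 + 133*v^2/27 + 37*v/27 - 10/9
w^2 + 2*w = w*(w + 2)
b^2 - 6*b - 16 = (b - 8)*(b + 2)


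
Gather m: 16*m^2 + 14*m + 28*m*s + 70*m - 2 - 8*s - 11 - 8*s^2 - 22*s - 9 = 16*m^2 + m*(28*s + 84) - 8*s^2 - 30*s - 22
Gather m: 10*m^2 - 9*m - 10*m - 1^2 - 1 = 10*m^2 - 19*m - 2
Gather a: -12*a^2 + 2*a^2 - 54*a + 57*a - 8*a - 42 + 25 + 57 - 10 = -10*a^2 - 5*a + 30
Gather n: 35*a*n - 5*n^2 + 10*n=-5*n^2 + n*(35*a + 10)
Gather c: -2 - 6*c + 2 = -6*c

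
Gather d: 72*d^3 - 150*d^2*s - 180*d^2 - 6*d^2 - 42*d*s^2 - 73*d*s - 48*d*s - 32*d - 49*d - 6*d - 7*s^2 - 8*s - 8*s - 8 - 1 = 72*d^3 + d^2*(-150*s - 186) + d*(-42*s^2 - 121*s - 87) - 7*s^2 - 16*s - 9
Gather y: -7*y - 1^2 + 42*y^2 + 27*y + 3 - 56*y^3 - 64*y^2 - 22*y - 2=-56*y^3 - 22*y^2 - 2*y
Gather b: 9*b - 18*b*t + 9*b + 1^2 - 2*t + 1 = b*(18 - 18*t) - 2*t + 2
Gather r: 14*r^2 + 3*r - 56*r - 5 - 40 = 14*r^2 - 53*r - 45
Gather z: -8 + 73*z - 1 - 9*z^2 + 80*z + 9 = -9*z^2 + 153*z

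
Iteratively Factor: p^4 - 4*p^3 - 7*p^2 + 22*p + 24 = (p + 2)*(p^3 - 6*p^2 + 5*p + 12) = (p + 1)*(p + 2)*(p^2 - 7*p + 12) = (p - 4)*(p + 1)*(p + 2)*(p - 3)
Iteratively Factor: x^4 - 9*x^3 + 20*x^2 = (x - 4)*(x^3 - 5*x^2) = (x - 5)*(x - 4)*(x^2) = x*(x - 5)*(x - 4)*(x)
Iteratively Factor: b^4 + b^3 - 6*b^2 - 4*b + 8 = (b + 2)*(b^3 - b^2 - 4*b + 4) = (b - 1)*(b + 2)*(b^2 - 4) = (b - 2)*(b - 1)*(b + 2)*(b + 2)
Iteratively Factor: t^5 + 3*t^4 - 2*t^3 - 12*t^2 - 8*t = (t + 2)*(t^4 + t^3 - 4*t^2 - 4*t) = (t - 2)*(t + 2)*(t^3 + 3*t^2 + 2*t) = (t - 2)*(t + 1)*(t + 2)*(t^2 + 2*t) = (t - 2)*(t + 1)*(t + 2)^2*(t)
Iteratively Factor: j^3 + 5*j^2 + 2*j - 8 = (j + 2)*(j^2 + 3*j - 4) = (j + 2)*(j + 4)*(j - 1)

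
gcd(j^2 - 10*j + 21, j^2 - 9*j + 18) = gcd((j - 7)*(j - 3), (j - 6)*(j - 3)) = j - 3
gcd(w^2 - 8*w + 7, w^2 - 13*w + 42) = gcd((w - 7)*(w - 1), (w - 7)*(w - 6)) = w - 7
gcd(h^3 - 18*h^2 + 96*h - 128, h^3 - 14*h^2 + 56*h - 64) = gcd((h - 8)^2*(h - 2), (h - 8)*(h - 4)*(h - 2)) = h^2 - 10*h + 16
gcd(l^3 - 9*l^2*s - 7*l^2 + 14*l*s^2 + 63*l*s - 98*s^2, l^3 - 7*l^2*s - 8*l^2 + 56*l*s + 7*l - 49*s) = -l^2 + 7*l*s + 7*l - 49*s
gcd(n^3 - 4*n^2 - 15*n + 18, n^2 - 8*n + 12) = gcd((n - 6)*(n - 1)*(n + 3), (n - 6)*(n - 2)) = n - 6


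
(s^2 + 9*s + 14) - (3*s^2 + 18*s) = -2*s^2 - 9*s + 14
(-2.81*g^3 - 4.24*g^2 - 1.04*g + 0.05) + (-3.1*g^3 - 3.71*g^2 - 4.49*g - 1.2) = -5.91*g^3 - 7.95*g^2 - 5.53*g - 1.15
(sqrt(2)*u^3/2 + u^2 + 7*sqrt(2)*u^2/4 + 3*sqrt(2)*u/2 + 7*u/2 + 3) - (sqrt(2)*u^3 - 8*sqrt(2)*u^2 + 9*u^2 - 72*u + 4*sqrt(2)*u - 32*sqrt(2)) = -sqrt(2)*u^3/2 - 8*u^2 + 39*sqrt(2)*u^2/4 - 5*sqrt(2)*u/2 + 151*u/2 + 3 + 32*sqrt(2)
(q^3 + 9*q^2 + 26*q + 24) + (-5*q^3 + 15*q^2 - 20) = -4*q^3 + 24*q^2 + 26*q + 4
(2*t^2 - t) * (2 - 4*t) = -8*t^3 + 8*t^2 - 2*t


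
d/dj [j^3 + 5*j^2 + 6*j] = 3*j^2 + 10*j + 6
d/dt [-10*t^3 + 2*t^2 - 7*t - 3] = -30*t^2 + 4*t - 7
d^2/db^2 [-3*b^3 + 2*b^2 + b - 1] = 4 - 18*b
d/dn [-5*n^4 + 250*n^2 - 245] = 20*n*(25 - n^2)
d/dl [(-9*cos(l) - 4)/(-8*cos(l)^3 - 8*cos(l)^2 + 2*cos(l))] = 2*(18*cos(l)^3 + 21*cos(l)^2 + 8*cos(l) - 1)*sin(l)/((-4*sin(l)^2 + 4*cos(l) + 3)^2*cos(l)^2)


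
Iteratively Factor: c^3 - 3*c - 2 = (c + 1)*(c^2 - c - 2) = (c + 1)^2*(c - 2)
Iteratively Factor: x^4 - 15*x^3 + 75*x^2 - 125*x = (x - 5)*(x^3 - 10*x^2 + 25*x) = (x - 5)^2*(x^2 - 5*x) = (x - 5)^3*(x)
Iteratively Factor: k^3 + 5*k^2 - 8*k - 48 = (k - 3)*(k^2 + 8*k + 16) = (k - 3)*(k + 4)*(k + 4)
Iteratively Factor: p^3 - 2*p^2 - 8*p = (p)*(p^2 - 2*p - 8) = p*(p - 4)*(p + 2)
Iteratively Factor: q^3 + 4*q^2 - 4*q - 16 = (q - 2)*(q^2 + 6*q + 8) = (q - 2)*(q + 4)*(q + 2)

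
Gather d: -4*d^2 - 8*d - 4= -4*d^2 - 8*d - 4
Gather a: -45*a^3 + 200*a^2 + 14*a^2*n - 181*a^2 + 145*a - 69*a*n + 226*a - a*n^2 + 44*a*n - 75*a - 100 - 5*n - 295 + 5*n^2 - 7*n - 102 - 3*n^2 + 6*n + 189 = -45*a^3 + a^2*(14*n + 19) + a*(-n^2 - 25*n + 296) + 2*n^2 - 6*n - 308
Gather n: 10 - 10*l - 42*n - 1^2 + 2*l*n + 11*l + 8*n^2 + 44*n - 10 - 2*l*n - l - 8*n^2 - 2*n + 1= 0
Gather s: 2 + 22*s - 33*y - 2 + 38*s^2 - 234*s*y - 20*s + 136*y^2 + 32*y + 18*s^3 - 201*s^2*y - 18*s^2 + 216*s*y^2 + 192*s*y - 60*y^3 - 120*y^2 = 18*s^3 + s^2*(20 - 201*y) + s*(216*y^2 - 42*y + 2) - 60*y^3 + 16*y^2 - y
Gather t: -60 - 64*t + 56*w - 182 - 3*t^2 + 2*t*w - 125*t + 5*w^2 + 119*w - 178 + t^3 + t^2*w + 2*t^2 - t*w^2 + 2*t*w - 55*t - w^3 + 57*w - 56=t^3 + t^2*(w - 1) + t*(-w^2 + 4*w - 244) - w^3 + 5*w^2 + 232*w - 476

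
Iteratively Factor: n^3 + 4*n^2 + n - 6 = (n + 3)*(n^2 + n - 2) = (n + 2)*(n + 3)*(n - 1)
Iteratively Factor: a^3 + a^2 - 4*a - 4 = (a + 1)*(a^2 - 4) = (a + 1)*(a + 2)*(a - 2)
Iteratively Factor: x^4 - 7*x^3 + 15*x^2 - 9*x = (x - 3)*(x^3 - 4*x^2 + 3*x) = (x - 3)*(x - 1)*(x^2 - 3*x) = x*(x - 3)*(x - 1)*(x - 3)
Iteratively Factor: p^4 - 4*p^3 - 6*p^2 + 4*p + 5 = (p - 1)*(p^3 - 3*p^2 - 9*p - 5) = (p - 1)*(p + 1)*(p^2 - 4*p - 5) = (p - 1)*(p + 1)^2*(p - 5)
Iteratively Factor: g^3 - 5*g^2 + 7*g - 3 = (g - 1)*(g^2 - 4*g + 3) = (g - 1)^2*(g - 3)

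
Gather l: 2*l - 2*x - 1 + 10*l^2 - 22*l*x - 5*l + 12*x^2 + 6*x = 10*l^2 + l*(-22*x - 3) + 12*x^2 + 4*x - 1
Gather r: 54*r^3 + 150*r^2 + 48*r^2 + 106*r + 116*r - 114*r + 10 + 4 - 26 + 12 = 54*r^3 + 198*r^2 + 108*r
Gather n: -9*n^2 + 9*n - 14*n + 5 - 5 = -9*n^2 - 5*n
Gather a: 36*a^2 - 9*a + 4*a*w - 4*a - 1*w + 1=36*a^2 + a*(4*w - 13) - w + 1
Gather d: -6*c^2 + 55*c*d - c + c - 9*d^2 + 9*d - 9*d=-6*c^2 + 55*c*d - 9*d^2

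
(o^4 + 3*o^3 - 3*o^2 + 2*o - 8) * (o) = o^5 + 3*o^4 - 3*o^3 + 2*o^2 - 8*o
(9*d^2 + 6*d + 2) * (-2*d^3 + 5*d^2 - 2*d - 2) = -18*d^5 + 33*d^4 + 8*d^3 - 20*d^2 - 16*d - 4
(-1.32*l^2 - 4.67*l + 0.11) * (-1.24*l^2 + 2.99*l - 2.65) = 1.6368*l^4 + 1.844*l^3 - 10.6017*l^2 + 12.7044*l - 0.2915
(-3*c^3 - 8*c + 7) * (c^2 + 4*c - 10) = -3*c^5 - 12*c^4 + 22*c^3 - 25*c^2 + 108*c - 70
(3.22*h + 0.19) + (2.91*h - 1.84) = 6.13*h - 1.65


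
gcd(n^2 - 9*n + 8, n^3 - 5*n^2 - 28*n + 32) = n^2 - 9*n + 8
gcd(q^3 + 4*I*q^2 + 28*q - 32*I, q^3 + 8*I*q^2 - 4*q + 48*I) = q - 2*I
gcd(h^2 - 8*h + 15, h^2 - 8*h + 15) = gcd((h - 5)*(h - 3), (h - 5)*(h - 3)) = h^2 - 8*h + 15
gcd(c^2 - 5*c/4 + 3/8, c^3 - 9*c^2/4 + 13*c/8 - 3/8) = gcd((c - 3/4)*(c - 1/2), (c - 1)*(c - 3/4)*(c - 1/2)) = c^2 - 5*c/4 + 3/8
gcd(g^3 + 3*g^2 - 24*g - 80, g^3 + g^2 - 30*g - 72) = g + 4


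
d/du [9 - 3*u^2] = -6*u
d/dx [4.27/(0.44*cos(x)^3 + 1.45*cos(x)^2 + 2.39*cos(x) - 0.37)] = (5.6364*cos(x)^2 + 12.383*cos(x) + 10.2053)*sin(x)/(0.44*cos(x)^3 + 1.45*cos(x)^2 + 2.39*cos(x) - 0.37)^2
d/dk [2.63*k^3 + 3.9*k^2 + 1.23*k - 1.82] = 7.89*k^2 + 7.8*k + 1.23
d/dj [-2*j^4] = -8*j^3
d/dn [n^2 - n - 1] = 2*n - 1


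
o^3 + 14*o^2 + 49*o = o*(o + 7)^2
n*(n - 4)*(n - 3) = n^3 - 7*n^2 + 12*n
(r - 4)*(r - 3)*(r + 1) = r^3 - 6*r^2 + 5*r + 12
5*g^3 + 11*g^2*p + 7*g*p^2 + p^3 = (g + p)^2*(5*g + p)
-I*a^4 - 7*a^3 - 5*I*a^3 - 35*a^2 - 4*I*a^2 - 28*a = a*(a + 4)*(a - 7*I)*(-I*a - I)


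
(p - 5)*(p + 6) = p^2 + p - 30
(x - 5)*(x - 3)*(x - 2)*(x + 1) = x^4 - 9*x^3 + 21*x^2 + x - 30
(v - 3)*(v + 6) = v^2 + 3*v - 18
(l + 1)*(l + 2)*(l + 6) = l^3 + 9*l^2 + 20*l + 12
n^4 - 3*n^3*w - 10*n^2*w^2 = n^2*(n - 5*w)*(n + 2*w)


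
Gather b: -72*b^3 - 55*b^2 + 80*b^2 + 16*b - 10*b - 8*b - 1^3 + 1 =-72*b^3 + 25*b^2 - 2*b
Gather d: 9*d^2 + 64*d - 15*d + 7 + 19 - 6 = 9*d^2 + 49*d + 20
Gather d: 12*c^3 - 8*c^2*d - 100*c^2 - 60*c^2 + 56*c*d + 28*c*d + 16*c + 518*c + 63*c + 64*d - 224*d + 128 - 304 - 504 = 12*c^3 - 160*c^2 + 597*c + d*(-8*c^2 + 84*c - 160) - 680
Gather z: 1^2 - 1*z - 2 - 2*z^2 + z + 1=-2*z^2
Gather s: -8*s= -8*s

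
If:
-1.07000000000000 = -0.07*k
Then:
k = 15.29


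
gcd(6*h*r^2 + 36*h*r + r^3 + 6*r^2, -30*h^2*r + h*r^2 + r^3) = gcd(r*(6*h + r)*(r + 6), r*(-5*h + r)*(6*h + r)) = 6*h*r + r^2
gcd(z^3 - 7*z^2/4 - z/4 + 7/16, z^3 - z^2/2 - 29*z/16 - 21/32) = z^2 - 5*z/4 - 7/8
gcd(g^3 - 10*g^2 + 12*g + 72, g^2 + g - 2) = g + 2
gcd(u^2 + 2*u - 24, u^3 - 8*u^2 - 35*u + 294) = u + 6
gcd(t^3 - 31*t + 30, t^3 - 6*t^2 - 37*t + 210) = t^2 + t - 30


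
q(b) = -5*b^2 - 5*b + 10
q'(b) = -10*b - 5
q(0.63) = 4.87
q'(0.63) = -11.30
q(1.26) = -4.24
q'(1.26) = -17.60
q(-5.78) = -128.14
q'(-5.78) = 52.80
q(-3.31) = -28.23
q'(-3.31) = 28.10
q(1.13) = -2.03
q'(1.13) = -16.30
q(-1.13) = 9.27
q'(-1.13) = 6.30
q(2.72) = -40.59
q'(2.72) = -32.20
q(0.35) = 7.64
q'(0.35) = -8.50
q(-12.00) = -650.00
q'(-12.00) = 115.00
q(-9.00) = -350.00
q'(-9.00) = 85.00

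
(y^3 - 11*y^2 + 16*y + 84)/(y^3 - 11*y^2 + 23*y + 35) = (y^2 - 4*y - 12)/(y^2 - 4*y - 5)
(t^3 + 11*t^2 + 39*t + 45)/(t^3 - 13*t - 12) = (t^2 + 8*t + 15)/(t^2 - 3*t - 4)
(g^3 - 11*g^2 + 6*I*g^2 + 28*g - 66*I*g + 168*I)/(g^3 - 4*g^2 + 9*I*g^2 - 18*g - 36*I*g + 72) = (g - 7)/(g + 3*I)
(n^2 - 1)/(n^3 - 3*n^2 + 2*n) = (n + 1)/(n*(n - 2))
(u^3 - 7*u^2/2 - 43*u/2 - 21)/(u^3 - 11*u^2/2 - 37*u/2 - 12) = (u^2 - 5*u - 14)/(u^2 - 7*u - 8)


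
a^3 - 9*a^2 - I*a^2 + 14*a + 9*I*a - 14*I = (a - 7)*(a - 2)*(a - I)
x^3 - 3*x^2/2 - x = x*(x - 2)*(x + 1/2)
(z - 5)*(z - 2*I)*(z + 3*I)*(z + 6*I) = z^4 - 5*z^3 + 7*I*z^3 - 35*I*z^2 + 36*I*z - 180*I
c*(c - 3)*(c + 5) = c^3 + 2*c^2 - 15*c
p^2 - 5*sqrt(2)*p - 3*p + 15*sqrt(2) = (p - 3)*(p - 5*sqrt(2))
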